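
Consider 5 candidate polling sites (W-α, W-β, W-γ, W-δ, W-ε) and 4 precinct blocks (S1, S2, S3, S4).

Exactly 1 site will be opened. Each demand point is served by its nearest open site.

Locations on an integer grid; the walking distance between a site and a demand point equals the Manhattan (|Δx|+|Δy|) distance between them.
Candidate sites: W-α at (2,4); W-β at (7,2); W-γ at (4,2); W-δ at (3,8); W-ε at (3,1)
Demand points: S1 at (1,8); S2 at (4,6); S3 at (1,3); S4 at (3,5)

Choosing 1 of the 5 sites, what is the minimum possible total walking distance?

13

Open {W-α}.
  S1→W-α 5, S2→W-α 4, S3→W-α 2, S4→W-α 2  ⇒ total 13.
Compare {W-δ}: total 15.
Compare {W-γ}: total 21.
No size-1 selection does better; minimum is 13.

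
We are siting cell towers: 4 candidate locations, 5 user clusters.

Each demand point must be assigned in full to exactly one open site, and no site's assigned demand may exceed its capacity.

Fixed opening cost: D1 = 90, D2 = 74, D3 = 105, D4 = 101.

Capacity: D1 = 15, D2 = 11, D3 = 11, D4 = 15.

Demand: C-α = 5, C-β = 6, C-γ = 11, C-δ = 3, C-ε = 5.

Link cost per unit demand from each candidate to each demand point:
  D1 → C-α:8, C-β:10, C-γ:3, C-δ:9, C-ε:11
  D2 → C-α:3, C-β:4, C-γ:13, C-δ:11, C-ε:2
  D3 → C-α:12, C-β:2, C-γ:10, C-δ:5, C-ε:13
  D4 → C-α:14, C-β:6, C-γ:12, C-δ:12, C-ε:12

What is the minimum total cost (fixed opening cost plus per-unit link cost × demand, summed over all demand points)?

354

Open {D1, D2, D3}; cheapest assignment that respects the capacities:
  D1 (cap 15, load 11): C-γ — cost 11×3 = 33
  D2 (cap 11, load 10): C-α, C-ε — cost 5×3 + 5×2 = 25
  D3 (cap 11, load 9): C-β, C-δ — cost 6×2 + 3×5 = 27
  Shipping 85, fixed 269 → total 354.
  Any other capacity-feasible assignment to {D1, D2, D3} ships for at least 85.
Compare {D1, D2, D4}: its best feasible assignment gives total 386.
Compare {D1, D2, D3, D4}: its best feasible assignment gives total 455.
Every other set of open sites that can feasibly serve all demand totals ≥ 386 even under its best assignment. Minimum: 354.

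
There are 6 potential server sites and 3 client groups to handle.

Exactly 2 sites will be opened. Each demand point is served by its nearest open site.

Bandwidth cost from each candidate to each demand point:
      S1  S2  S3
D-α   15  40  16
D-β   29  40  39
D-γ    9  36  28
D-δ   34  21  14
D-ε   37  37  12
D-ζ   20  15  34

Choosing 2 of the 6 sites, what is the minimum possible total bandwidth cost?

44

Open {D-γ, D-δ}.
  S1→D-γ 9, S2→D-δ 21, S3→D-δ 14  ⇒ total 44.
Compare {D-α, D-ζ}: total 46.
Compare {D-ε, D-ζ}: total 47.
No size-2 selection does better; minimum is 44.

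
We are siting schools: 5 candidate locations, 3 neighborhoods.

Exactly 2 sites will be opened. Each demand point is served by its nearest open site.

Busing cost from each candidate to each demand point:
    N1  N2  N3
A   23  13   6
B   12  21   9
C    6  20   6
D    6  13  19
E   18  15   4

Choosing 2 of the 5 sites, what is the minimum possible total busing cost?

23

Open {D, E}.
  N1→D 6, N2→D 13, N3→E 4  ⇒ total 23.
Compare {A, C}: total 25.
Compare {A, D}: total 25.
No size-2 selection does better; minimum is 23.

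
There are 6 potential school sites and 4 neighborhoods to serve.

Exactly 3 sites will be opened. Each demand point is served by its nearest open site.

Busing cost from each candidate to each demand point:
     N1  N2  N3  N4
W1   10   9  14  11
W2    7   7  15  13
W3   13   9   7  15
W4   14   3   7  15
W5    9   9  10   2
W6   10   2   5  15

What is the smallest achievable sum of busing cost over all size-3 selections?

16

Open {W2, W5, W6}.
  N1→W2 7, N2→W6 2, N3→W6 5, N4→W5 2  ⇒ total 16.
Compare {W1, W5, W6}: total 18.
Compare {W3, W5, W6}: total 18.
No size-3 selection does better; minimum is 16.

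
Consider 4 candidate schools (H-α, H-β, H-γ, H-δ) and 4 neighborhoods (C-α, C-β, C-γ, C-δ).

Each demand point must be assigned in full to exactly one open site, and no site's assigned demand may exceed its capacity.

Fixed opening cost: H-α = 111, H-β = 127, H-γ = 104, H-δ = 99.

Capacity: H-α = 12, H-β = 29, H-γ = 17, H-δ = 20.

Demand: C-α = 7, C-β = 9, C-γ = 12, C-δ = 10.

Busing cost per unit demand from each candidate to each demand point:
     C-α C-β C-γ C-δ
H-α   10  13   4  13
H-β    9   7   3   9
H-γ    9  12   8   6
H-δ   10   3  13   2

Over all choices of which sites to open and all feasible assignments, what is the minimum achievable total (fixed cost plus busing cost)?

372

Open {H-β, H-δ}; cheapest assignment that respects the capacities:
  H-β (cap 29, load 19): C-α, C-γ — cost 7×9 + 12×3 = 99
  H-δ (cap 20, load 19): C-β, C-δ — cost 9×3 + 10×2 = 47
  Shipping 146, fixed 226 → total 372.
  Any other capacity-feasible assignment to {H-β, H-δ} ships for at least 146.
Compare {H-β, H-γ}: its best feasible assignment gives total 453.
Compare {H-α, H-γ, H-δ}: its best feasible assignment gives total 472.
Every other set of open sites that can feasibly serve all demand totals ≥ 453 even under its best assignment. Minimum: 372.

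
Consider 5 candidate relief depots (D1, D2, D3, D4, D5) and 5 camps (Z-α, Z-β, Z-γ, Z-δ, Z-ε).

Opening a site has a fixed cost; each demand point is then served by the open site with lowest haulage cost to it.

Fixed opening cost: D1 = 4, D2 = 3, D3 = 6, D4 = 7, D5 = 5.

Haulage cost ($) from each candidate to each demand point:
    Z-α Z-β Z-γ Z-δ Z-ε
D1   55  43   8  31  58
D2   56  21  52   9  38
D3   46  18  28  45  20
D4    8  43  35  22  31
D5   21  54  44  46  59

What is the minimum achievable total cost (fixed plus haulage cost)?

Open {D1, D2, D3, D4}: assign each demand point to its cheapest open site.
  Z-α→D4 8, Z-β→D3 18, Z-γ→D1 8, Z-δ→D2 9, Z-ε→D3 20
  haulage cost 63, fixed 20 → total 83.
Compare {D1, D2, D3, D4, D5}: haulage cost 63 + fixed 25 = 88.
Compare {D1, D2, D4}: haulage cost 77 + fixed 14 = 91.
Compare {D1, D3, D4}: haulage cost 76 + fixed 17 = 93.
All other subsets cost ≥ 88. Minimum total cost: 83.

83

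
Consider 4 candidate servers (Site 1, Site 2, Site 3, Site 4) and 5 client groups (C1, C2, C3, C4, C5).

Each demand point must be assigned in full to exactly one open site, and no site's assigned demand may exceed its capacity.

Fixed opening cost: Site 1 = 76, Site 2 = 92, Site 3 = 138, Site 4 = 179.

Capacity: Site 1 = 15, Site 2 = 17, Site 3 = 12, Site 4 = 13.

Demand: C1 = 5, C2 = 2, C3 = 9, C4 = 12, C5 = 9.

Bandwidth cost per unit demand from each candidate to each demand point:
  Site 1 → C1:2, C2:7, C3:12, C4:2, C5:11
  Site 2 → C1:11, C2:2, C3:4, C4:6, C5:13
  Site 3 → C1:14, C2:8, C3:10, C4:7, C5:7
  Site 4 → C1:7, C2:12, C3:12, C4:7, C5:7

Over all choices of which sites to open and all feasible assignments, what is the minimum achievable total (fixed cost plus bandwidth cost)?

488

Open {Site 1, Site 2, Site 3}; cheapest assignment that respects the capacities:
  Site 1 (cap 15, load 12): C4 — cost 12×2 = 24
  Site 2 (cap 17, load 16): C1, C2, C3 — cost 5×11 + 2×2 + 9×4 = 95
  Site 3 (cap 12, load 9): C5 — cost 9×7 = 63
  Shipping 182, fixed 306 → total 488.
  Any other capacity-feasible assignment to {Site 1, Site 2, Site 3} ships for at least 182.
Compare {Site 1, Site 2, Site 4}: its best feasible assignment gives total 529.
Compare {Site 1, Site 2, Site 3, Site 4}: its best feasible assignment gives total 647.
Every other set of open sites that can feasibly serve all demand totals ≥ 529 even under its best assignment. Minimum: 488.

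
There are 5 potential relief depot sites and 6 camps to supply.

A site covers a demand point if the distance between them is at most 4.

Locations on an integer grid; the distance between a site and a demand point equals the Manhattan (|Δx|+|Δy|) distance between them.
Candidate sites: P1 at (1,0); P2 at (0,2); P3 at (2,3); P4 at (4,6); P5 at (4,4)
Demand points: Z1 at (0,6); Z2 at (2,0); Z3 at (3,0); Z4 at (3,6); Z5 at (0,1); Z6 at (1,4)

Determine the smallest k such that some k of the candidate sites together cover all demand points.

Coverage sets (demand points within 4 of each site):
  P1: {Z2, Z3, Z5, Z6}
  P2: {Z1, Z2, Z5, Z6}
  P3: {Z2, Z3, Z4, Z5, Z6}
  P4: {Z1, Z4}
  P5: {Z4, Z6}
No single site covers all 6 demand points.
But {P1, P4} covers everything, so the minimum is 2.

2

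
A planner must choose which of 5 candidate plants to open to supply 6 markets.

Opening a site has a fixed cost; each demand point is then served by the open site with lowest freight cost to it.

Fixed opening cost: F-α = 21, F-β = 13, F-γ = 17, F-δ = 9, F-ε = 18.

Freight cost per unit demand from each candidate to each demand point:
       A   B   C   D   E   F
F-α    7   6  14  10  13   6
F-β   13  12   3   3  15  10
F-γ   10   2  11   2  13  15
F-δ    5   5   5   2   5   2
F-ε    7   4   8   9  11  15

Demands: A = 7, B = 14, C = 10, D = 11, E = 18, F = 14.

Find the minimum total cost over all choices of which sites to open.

Open {F-β, F-γ, F-δ}: assign each demand point to its cheapest open site.
  A→F-δ 7×5=35, B→F-γ 14×2=28, C→F-β 10×3=30, D→F-γ 11×2=22, E→F-δ 18×5=90, F→F-δ 14×2=28
  freight cost 233, fixed 39 → total 272.
Compare {F-γ, F-δ}: freight cost 253 + fixed 26 = 279.
Compare {F-β, F-γ, F-δ, F-ε}: freight cost 233 + fixed 57 = 290.
Compare {F-α, F-β, F-γ, F-δ}: freight cost 233 + fixed 60 = 293.
All other subsets cost ≥ 279. Minimum total cost: 272.

272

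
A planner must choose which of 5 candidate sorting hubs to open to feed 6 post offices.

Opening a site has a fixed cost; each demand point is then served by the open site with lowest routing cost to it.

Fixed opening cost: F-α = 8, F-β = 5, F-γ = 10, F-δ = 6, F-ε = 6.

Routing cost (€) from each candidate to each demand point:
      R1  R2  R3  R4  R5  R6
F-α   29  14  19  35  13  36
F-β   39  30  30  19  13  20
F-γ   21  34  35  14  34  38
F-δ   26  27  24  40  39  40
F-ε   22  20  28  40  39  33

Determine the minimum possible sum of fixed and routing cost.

Open {F-α, F-β, F-γ}: assign each demand point to its cheapest open site.
  R1→F-γ 21, R2→F-α 14, R3→F-α 19, R4→F-γ 14, R5→F-α 13, R6→F-β 20
  routing cost 101, fixed 23 → total 124.
Compare {F-α, F-β, F-ε}: routing cost 107 + fixed 19 = 126.
Compare {F-α, F-β}: routing cost 114 + fixed 13 = 127.
Compare {F-α, F-β, F-δ}: routing cost 111 + fixed 19 = 130.
All other subsets cost ≥ 126. Minimum total cost: 124.

124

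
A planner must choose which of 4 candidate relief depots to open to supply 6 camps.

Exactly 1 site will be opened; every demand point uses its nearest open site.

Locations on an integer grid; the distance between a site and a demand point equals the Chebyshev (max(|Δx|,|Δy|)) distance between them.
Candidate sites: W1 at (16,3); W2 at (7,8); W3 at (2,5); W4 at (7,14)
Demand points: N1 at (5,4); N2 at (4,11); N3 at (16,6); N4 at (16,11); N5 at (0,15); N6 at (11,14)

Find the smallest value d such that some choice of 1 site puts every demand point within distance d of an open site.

Open {W2}.
  Farthest demand point is N3 at distance 9 (to W2); all others are ≤ 9.
With {W4} the worst case is 10.
With {W3} the worst case is 14.
No size-1 selection achieves below 9.

9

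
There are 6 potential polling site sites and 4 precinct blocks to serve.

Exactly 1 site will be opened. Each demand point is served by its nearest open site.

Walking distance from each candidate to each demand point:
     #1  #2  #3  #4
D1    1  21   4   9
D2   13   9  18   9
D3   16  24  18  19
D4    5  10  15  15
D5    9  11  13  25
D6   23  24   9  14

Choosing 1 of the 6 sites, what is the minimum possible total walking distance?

35

Open {D1}.
  #1→D1 1, #2→D1 21, #3→D1 4, #4→D1 9  ⇒ total 35.
Compare {D4}: total 45.
Compare {D2}: total 49.
No size-1 selection does better; minimum is 35.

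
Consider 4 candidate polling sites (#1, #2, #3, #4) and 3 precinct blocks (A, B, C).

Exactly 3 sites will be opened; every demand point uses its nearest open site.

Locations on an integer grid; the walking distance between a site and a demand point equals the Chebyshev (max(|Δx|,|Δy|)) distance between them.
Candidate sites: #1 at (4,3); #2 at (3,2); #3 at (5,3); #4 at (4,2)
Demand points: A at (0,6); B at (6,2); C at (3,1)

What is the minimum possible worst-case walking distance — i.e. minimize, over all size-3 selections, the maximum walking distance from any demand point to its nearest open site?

4

Open {#1, #2, #3}.
  Farthest demand point is A at walking distance 4 (to #1); all others are ≤ 4.
With {#1, #2, #4} the worst case is 4.
With {#1, #3, #4} the worst case is 4.
No size-3 selection achieves below 4.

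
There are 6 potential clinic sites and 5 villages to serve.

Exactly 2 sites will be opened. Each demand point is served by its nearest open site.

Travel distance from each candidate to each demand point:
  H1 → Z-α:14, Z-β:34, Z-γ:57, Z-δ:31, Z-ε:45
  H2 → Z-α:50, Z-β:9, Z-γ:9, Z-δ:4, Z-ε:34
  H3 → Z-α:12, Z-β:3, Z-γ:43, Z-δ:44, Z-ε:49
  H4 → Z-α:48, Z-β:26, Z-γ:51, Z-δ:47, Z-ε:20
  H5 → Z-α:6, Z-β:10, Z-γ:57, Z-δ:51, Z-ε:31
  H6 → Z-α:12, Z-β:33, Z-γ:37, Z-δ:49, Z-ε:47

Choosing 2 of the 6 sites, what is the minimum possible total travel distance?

59

Open {H2, H5}.
  Z-α→H5 6, Z-β→H2 9, Z-γ→H2 9, Z-δ→H2 4, Z-ε→H5 31  ⇒ total 59.
Compare {H2, H3}: total 62.
Compare {H2, H6}: total 68.
No size-2 selection does better; minimum is 59.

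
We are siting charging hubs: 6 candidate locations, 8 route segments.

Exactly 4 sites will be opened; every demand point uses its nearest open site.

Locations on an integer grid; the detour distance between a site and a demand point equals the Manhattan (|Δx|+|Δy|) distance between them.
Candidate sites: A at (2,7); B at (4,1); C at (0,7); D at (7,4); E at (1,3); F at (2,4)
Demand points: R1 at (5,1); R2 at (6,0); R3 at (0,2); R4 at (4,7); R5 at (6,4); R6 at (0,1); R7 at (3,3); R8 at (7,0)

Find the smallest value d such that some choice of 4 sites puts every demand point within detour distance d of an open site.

Open {A, B, C, F}.
  Farthest demand point is R3 at detour distance 4 (to F); all others are ≤ 4.
With {A, B, D, E} the worst case is 4.
With {A, B, D, F} the worst case is 4.
No size-4 selection achieves below 4.

4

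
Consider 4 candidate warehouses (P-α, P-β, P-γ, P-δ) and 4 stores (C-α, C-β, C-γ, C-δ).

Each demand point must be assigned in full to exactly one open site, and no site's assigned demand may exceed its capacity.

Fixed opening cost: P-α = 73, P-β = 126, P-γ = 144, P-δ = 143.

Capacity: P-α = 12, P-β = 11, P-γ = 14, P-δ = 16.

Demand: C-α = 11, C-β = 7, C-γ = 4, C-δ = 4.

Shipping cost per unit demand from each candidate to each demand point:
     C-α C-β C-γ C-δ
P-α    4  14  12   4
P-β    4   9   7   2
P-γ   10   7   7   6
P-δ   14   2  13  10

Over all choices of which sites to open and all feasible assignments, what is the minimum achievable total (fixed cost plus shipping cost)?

Open {P-α, P-δ}; cheapest assignment that respects the capacities:
  P-α (cap 12, load 11): C-α — cost 11×4 = 44
  P-δ (cap 16, load 15): C-β, C-γ, C-δ — cost 7×2 + 4×13 + 4×10 = 106
  Shipping 150, fixed 216 → total 366.
  Any other capacity-feasible assignment to {P-α, P-δ} ships for at least 150.
Compare {P-β, P-δ}: its best feasible assignment gives total 419.
Compare {P-α, P-β, P-δ}: its best feasible assignment gives total 436.
Every other set of open sites that can feasibly serve all demand totals ≥ 419 even under its best assignment. Minimum: 366.

366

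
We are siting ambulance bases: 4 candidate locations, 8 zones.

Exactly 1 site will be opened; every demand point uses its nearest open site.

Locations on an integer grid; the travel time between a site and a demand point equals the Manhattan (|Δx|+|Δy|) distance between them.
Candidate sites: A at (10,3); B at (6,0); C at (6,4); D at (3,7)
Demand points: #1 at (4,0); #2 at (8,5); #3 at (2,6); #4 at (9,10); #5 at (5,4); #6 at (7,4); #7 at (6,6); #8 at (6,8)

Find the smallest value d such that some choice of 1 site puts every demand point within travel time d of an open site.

9

Open {C}.
  Farthest demand point is #4 at travel time 9 (to C); all others are ≤ 9.
With {D} the worst case is 9.
With {A} the worst case is 11.
No size-1 selection achieves below 9.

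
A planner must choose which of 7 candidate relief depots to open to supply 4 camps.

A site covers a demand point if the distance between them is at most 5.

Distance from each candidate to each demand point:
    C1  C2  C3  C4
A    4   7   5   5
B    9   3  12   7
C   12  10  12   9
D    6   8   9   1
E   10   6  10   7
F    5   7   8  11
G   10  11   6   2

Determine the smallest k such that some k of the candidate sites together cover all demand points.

Coverage sets (demand points within 5 of each site):
  A: {C1, C3, C4}
  B: {C2}
  C: {}
  D: {C4}
  E: {}
  F: {C1}
  G: {C4}
No single site covers all 4 demand points.
But {A, B} covers everything, so the minimum is 2.

2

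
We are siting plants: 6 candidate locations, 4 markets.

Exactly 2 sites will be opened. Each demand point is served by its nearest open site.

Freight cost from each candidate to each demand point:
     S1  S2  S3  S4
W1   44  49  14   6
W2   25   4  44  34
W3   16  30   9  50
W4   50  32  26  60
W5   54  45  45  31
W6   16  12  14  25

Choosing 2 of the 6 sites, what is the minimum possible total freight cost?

48

Open {W1, W6}.
  S1→W6 16, S2→W6 12, S3→W1 14, S4→W1 6  ⇒ total 48.
Compare {W1, W2}: total 49.
Compare {W2, W6}: total 59.
No size-2 selection does better; minimum is 48.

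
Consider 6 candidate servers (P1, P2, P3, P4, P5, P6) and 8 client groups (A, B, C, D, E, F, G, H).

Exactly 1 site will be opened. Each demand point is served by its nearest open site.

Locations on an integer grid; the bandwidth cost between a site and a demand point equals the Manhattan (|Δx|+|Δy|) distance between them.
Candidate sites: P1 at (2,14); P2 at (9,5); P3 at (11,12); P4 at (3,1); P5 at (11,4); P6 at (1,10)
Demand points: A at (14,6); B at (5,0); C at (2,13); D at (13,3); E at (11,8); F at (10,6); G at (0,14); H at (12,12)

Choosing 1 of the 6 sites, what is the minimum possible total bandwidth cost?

71

Open {P2}.
  A→P2 6, B→P2 9, C→P2 15, D→P2 6, E→P2 5, F→P2 2, G→P2 18, H→P2 10  ⇒ total 71.
Compare {P3}: total 73.
Compare {P5}: total 73.
No size-1 selection does better; minimum is 71.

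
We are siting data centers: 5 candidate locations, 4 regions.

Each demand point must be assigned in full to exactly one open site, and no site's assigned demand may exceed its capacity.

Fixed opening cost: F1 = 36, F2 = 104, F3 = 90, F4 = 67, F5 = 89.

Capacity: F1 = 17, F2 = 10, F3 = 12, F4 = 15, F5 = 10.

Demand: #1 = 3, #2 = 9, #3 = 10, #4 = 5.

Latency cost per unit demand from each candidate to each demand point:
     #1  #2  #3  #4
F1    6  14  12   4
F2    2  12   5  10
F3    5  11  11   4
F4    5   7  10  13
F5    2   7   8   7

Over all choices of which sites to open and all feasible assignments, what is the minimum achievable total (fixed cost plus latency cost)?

321

Open {F1, F4}; cheapest assignment that respects the capacities:
  F1 (cap 17, load 15): #3, #4 — cost 10×12 + 5×4 = 140
  F4 (cap 15, load 12): #1, #2 — cost 3×5 + 9×7 = 78
  Shipping 218, fixed 103 → total 321.
  Any other capacity-feasible assignment to {F1, F4} ships for at least 218.
Compare {F1, F2}: its best feasible assignment gives total 354.
Compare {F1, F2, F4}: its best feasible assignment gives total 355.
Every other set of open sites that can feasibly serve all demand totals ≥ 354 even under its best assignment. Minimum: 321.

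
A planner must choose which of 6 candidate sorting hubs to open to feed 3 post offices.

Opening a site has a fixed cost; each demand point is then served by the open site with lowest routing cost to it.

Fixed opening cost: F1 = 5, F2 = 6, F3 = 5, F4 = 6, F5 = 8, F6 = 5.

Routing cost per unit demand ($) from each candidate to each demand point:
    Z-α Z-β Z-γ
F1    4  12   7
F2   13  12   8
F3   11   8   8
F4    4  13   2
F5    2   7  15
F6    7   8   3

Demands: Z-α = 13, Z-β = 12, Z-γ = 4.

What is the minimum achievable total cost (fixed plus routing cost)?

Open {F4, F5}: assign each demand point to its cheapest open site.
  Z-α→F5 13×2=26, Z-β→F5 12×7=84, Z-γ→F4 4×2=8
  routing cost 118, fixed 14 → total 132.
Compare {F5, F6}: routing cost 122 + fixed 13 = 135.
Compare {F1, F4, F5}: routing cost 118 + fixed 19 = 137.
Compare {F3, F4, F5}: routing cost 118 + fixed 19 = 137.
All other subsets cost ≥ 135. Minimum total cost: 132.

132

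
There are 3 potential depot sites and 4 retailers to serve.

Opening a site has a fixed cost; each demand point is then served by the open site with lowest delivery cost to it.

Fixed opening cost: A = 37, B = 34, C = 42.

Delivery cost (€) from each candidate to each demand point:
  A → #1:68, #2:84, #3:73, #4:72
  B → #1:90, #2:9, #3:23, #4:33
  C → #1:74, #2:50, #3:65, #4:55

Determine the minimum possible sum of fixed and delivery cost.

Open {B}: assign each demand point to its cheapest open site.
  #1→B 90, #2→B 9, #3→B 23, #4→B 33
  delivery cost 155, fixed 34 → total 189.
Compare {A, B}: delivery cost 133 + fixed 71 = 204.
Compare {B, C}: delivery cost 139 + fixed 76 = 215.
Compare {A, B, C}: delivery cost 133 + fixed 113 = 246.
All other subsets cost ≥ 204. Minimum total cost: 189.

189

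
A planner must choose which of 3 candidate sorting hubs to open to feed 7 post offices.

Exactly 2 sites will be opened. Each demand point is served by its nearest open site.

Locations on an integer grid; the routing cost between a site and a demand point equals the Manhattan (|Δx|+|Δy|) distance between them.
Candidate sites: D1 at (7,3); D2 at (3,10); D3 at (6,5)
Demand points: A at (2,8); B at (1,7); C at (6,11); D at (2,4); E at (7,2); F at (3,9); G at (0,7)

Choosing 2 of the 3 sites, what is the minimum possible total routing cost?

Open {D1, D2}.
  A→D2 3, B→D2 5, C→D2 4, D→D1 6, E→D1 1, F→D2 1, G→D2 6  ⇒ total 26.
Compare {D2, D3}: total 28.
Compare {D1, D3}: total 41.

26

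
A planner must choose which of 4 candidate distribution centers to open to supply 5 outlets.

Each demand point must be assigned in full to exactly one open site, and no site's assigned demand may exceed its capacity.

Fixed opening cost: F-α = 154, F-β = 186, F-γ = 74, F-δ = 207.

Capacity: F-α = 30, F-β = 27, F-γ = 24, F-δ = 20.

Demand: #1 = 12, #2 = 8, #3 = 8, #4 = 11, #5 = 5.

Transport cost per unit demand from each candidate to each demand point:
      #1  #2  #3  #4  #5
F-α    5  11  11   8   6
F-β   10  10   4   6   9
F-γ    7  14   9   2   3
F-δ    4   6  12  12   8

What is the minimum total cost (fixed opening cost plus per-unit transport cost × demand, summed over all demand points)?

Open {F-α, F-γ}; cheapest assignment that respects the capacities:
  F-α (cap 30, load 20): #1, #2 — cost 12×5 + 8×11 = 148
  F-γ (cap 24, load 24): #3, #4, #5 — cost 8×9 + 11×2 + 5×3 = 109
  Shipping 257, fixed 228 → total 485.
  Any other capacity-feasible assignment to {F-α, F-γ} ships for at least 257.
Compare {F-γ, F-δ}: its best feasible assignment gives total 486.
Compare {F-β, F-γ}: its best feasible assignment gives total 523.
Every other set of open sites that can feasibly serve all demand totals ≥ 486 even under its best assignment. Minimum: 485.

485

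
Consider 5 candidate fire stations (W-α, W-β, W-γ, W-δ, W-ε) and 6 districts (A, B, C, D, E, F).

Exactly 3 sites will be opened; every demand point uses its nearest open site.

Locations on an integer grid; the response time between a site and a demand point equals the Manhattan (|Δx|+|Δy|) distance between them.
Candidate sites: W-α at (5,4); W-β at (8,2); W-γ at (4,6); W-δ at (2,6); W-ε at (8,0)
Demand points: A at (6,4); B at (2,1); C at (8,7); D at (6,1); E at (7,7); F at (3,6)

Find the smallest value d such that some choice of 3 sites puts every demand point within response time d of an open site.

Open {W-α, W-β, W-δ}.
  Farthest demand point is B at response time 5 (to W-δ); all others are ≤ 5.
With {W-α, W-γ, W-δ} the worst case is 5.
With {W-β, W-γ, W-δ} the worst case is 5.
No size-3 selection achieves below 5.

5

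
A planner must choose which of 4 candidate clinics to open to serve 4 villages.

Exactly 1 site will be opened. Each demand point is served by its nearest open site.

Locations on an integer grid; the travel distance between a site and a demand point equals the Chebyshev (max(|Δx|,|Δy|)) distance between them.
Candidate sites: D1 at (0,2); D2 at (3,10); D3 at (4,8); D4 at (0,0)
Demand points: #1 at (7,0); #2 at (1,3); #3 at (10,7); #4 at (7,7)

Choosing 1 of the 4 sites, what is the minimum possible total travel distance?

22

Open {D3}.
  #1→D3 8, #2→D3 5, #3→D3 6, #4→D3 3  ⇒ total 22.
Compare {D1}: total 25.
Compare {D4}: total 27.
No size-1 selection does better; minimum is 22.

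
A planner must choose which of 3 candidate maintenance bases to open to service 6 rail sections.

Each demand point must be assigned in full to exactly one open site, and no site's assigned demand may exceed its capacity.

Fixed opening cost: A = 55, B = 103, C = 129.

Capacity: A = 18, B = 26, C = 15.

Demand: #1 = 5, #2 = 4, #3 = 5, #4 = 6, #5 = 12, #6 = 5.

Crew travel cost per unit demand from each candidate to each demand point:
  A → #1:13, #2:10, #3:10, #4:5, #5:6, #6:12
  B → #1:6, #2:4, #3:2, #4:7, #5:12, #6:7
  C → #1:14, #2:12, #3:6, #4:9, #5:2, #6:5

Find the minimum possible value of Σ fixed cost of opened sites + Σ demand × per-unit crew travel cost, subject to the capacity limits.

Open {A, B}; cheapest assignment that respects the capacities:
  A (cap 18, load 18): #4, #5 — cost 6×5 + 12×6 = 102
  B (cap 26, load 19): #1, #2, #3, #6 — cost 5×6 + 4×4 + 5×2 + 5×7 = 91
  Shipping 193, fixed 158 → total 351.
  Any other capacity-feasible assignment to {A, B} ships for at least 193.
Compare {B, C}: its best feasible assignment gives total 389.
Compare {A, B, C}: its best feasible assignment gives total 432.
Every other set of open sites that can feasibly serve all demand totals ≥ 389 even under its best assignment. Minimum: 351.

351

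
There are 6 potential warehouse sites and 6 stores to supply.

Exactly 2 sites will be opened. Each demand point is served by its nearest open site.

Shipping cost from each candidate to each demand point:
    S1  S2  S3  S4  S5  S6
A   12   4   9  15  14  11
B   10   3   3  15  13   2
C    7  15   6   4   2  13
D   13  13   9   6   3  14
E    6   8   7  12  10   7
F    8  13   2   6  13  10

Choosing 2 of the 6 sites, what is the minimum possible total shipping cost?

Open {B, C}.
  S1→C 7, S2→B 3, S3→B 3, S4→C 4, S5→C 2, S6→B 2  ⇒ total 21.
Compare {B, D}: total 27.
Compare {C, E}: total 33.
No size-2 selection does better; minimum is 21.

21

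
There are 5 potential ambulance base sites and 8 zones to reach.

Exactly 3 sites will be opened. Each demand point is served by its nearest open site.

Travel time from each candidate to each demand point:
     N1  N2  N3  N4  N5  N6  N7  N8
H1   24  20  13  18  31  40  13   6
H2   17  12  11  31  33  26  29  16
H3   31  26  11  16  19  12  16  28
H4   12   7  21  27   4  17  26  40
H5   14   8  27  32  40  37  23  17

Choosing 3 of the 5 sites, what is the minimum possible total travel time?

81

Open {H1, H3, H4}.
  N1→H4 12, N2→H4 7, N3→H3 11, N4→H3 16, N5→H4 4, N6→H3 12, N7→H1 13, N8→H1 6  ⇒ total 81.
Compare {H1, H2, H4}: total 88.
Compare {H1, H4, H5}: total 90.
No size-3 selection does better; minimum is 81.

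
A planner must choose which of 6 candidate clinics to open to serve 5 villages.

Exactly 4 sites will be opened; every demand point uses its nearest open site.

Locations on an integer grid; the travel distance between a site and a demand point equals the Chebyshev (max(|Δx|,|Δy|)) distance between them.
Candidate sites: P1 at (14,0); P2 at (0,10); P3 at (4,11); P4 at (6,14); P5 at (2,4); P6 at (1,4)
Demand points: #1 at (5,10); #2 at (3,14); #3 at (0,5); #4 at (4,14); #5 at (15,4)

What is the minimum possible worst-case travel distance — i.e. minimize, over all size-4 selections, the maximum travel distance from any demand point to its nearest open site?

Open {P1, P2, P3, P5}.
  Farthest demand point is #5 at travel distance 4 (to P1); all others are ≤ 4.
With {P1, P2, P3, P6} the worst case is 4.
With {P1, P2, P4, P5} the worst case is 4.
No size-4 selection achieves below 4.

4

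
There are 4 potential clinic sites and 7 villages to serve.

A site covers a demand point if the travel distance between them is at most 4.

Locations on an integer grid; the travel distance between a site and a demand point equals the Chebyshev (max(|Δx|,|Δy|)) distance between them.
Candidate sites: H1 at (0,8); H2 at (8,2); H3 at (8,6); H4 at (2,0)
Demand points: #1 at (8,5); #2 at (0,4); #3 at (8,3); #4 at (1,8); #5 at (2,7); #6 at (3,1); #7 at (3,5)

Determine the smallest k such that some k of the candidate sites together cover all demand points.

Coverage sets (demand points within 4 of each site):
  H1: {#2, #4, #5, #7}
  H2: {#1, #3}
  H3: {#1, #3}
  H4: {#2, #6}
No 2 sites suffice: every size-2 union leaves at least one demand point uncovered.
But {H1, H2, H4} covers everything, so the minimum is 3.

3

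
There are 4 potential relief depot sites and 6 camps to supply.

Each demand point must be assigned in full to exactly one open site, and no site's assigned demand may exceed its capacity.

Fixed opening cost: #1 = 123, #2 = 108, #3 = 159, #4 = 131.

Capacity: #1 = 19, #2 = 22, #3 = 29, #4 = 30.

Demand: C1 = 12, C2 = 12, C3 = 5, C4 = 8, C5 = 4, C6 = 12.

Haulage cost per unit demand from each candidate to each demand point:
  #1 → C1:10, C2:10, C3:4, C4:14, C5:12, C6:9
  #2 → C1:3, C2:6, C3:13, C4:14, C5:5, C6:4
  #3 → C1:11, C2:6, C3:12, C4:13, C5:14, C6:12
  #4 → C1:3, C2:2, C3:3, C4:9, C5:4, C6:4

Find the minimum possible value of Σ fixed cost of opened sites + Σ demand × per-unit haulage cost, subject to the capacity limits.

617

Open {#1, #2, #4}; cheapest assignment that respects the capacities:
  #1 (cap 19, load 8): C4 — cost 8×14 = 112
  #2 (cap 22, load 16): C1, C5 — cost 12×3 + 4×5 = 56
  #4 (cap 30, load 29): C2, C3, C6 — cost 12×2 + 5×3 + 12×4 = 87
  Shipping 255, fixed 362 → total 617.
  Any other capacity-feasible assignment to {#1, #2, #4} ships for at least 255.
Compare {#3, #4}: its best feasible assignment gives total 621.
Compare {#2, #3, #4}: its best feasible assignment gives total 645.
Every other set of open sites that can feasibly serve all demand totals ≥ 621 even under its best assignment. Minimum: 617.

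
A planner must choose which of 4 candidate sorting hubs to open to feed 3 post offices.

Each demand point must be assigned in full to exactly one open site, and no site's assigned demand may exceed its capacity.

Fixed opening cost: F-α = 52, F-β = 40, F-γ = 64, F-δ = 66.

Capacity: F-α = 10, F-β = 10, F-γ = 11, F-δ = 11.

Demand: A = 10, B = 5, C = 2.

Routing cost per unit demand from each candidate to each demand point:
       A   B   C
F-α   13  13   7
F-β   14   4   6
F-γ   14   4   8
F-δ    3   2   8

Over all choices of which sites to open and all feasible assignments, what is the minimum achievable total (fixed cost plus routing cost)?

Open {F-β, F-δ}; cheapest assignment that respects the capacities:
  F-β (cap 10, load 7): B, C — cost 5×4 + 2×6 = 32
  F-δ (cap 11, load 10): A — cost 10×3 = 30
  Shipping 62, fixed 106 → total 168.
  Any other capacity-feasible assignment to {F-β, F-δ} ships for at least 62.
Compare {F-γ, F-δ}: its best feasible assignment gives total 196.
Compare {F-α, F-β, F-δ}: its best feasible assignment gives total 220.
Every other set of open sites that can feasibly serve all demand totals ≥ 196 even under its best assignment. Minimum: 168.

168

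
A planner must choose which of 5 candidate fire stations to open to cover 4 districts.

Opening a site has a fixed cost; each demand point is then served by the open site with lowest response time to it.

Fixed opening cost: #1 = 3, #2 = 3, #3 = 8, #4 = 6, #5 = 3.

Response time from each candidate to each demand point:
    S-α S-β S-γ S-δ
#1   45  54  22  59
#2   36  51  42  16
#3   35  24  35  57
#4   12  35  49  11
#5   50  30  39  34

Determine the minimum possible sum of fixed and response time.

86

Open {#1, #3, #4}: assign each demand point to its cheapest open site.
  S-α→#4 12, S-β→#3 24, S-γ→#1 22, S-δ→#4 11
  response time 69, fixed 17 → total 86.
Compare {#1, #4, #5}: response time 75 + fixed 12 = 87.
Compare {#1, #4}: response time 80 + fixed 9 = 89.
Compare {#1, #2, #3, #4}: response time 69 + fixed 20 = 89.
All other subsets cost ≥ 87. Minimum total cost: 86.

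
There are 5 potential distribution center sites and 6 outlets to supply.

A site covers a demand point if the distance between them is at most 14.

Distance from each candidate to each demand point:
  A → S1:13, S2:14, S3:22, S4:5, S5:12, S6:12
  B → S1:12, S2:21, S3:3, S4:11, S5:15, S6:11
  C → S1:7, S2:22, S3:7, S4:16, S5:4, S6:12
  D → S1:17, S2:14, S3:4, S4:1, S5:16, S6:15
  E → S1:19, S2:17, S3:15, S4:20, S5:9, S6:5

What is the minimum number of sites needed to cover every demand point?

2

Coverage sets (demand points within 14 of each site):
  A: {S1, S2, S4, S5, S6}
  B: {S1, S3, S4, S6}
  C: {S1, S3, S5, S6}
  D: {S2, S3, S4}
  E: {S5, S6}
No single site covers all 6 demand points.
But {A, B} covers everything, so the minimum is 2.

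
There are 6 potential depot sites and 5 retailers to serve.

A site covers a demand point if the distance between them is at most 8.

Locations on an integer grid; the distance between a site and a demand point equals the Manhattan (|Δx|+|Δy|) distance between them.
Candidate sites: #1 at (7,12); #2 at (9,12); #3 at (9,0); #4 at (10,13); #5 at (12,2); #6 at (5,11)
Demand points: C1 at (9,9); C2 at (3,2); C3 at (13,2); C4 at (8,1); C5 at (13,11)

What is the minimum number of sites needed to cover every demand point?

2

Coverage sets (demand points within 8 of each site):
  #1: {C1, C5}
  #2: {C1, C5}
  #3: {C2, C3, C4}
  #4: {C1, C5}
  #5: {C3, C4}
  #6: {C1, C5}
No single site covers all 5 demand points.
But {#1, #3} covers everything, so the minimum is 2.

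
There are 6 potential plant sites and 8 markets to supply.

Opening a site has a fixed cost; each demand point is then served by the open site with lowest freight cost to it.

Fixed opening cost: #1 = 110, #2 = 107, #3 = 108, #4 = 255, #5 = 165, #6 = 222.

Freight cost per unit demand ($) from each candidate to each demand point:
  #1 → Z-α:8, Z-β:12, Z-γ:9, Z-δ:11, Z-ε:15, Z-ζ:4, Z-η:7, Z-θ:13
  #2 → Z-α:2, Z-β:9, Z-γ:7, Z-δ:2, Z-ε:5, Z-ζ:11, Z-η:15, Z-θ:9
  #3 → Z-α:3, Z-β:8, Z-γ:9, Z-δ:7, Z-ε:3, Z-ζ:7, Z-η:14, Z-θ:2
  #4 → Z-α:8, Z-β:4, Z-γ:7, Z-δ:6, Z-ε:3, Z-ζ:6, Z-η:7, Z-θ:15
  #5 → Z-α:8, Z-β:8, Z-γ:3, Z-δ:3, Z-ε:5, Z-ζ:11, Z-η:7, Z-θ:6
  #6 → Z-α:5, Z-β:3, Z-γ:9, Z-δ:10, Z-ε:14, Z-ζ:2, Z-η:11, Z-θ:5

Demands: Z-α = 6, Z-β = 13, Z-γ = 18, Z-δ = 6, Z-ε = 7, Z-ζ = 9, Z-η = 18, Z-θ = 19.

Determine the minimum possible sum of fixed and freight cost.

Open {#3, #5}: assign each demand point to its cheapest open site.
  Z-α→#3 6×3=18, Z-β→#3 13×8=104, Z-γ→#5 18×3=54, Z-δ→#5 6×3=18, Z-ε→#3 7×3=21, Z-ζ→#3 9×7=63, Z-η→#5 18×7=126, Z-θ→#3 19×2=38
  freight cost 442, fixed 273 → total 715.
Compare {#5}: freight cost 598 + fixed 165 = 763.
Compare {#1, #3}: freight cost 547 + fixed 218 = 765.
Compare {#1, #3, #5}: freight cost 415 + fixed 383 = 798.
All other subsets cost ≥ 763. Minimum total cost: 715.

715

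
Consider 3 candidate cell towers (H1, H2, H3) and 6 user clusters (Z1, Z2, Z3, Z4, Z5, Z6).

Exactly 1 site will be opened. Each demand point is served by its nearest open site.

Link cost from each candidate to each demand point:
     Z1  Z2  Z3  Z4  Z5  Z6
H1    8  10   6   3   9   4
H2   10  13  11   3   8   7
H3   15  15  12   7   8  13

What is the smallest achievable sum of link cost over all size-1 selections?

Open {H1}.
  Z1→H1 8, Z2→H1 10, Z3→H1 6, Z4→H1 3, Z5→H1 9, Z6→H1 4  ⇒ total 40.
Compare {H2}: total 52.
Compare {H3}: total 70.

40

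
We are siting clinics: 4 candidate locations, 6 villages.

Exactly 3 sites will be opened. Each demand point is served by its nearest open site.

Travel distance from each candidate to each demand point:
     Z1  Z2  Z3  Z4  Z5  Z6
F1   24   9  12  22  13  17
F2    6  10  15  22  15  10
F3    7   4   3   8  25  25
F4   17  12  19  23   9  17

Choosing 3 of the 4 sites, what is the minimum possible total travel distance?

Open {F2, F3, F4}.
  Z1→F2 6, Z2→F3 4, Z3→F3 3, Z4→F3 8, Z5→F4 9, Z6→F2 10  ⇒ total 40.
Compare {F1, F2, F3}: total 44.
Compare {F1, F3, F4}: total 48.
No size-3 selection does better; minimum is 40.

40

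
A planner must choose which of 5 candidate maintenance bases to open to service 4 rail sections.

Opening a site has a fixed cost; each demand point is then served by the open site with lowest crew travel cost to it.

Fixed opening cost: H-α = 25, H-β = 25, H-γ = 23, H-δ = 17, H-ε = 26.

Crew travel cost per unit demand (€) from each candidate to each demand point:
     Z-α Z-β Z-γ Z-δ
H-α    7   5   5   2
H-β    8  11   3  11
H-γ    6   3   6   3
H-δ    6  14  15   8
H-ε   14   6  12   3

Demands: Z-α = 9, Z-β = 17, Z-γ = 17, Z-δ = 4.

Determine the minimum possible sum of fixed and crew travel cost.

Open {H-β, H-γ}: assign each demand point to its cheapest open site.
  Z-α→H-γ 9×6=54, Z-β→H-γ 17×3=51, Z-γ→H-β 17×3=51, Z-δ→H-γ 4×3=12
  crew travel cost 168, fixed 48 → total 216.
Compare {H-β, H-γ, H-δ}: crew travel cost 168 + fixed 65 = 233.
Compare {H-α, H-β, H-γ}: crew travel cost 164 + fixed 73 = 237.
Compare {H-γ}: crew travel cost 219 + fixed 23 = 242.
All other subsets cost ≥ 233. Minimum total cost: 216.

216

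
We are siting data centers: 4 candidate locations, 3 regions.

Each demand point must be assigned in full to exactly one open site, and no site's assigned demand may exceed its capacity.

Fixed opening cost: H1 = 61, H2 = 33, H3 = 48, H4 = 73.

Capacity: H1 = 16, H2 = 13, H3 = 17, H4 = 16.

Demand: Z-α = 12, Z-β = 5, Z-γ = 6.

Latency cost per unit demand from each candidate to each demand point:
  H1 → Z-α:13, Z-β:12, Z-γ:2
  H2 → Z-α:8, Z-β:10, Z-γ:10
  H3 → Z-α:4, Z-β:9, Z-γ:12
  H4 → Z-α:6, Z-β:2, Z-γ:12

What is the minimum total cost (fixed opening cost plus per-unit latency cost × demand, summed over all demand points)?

214

Open {H1, H3}; cheapest assignment that respects the capacities:
  H1 (cap 16, load 6): Z-γ — cost 6×2 = 12
  H3 (cap 17, load 17): Z-α, Z-β — cost 12×4 + 5×9 = 93
  Shipping 105, fixed 109 → total 214.
  Any other capacity-feasible assignment to {H1, H3} ships for at least 105.
Compare {H2, H3}: its best feasible assignment gives total 234.
Compare {H1, H2, H3}: its best feasible assignment gives total 247.
Every other set of open sites that can feasibly serve all demand totals ≥ 234 even under its best assignment. Minimum: 214.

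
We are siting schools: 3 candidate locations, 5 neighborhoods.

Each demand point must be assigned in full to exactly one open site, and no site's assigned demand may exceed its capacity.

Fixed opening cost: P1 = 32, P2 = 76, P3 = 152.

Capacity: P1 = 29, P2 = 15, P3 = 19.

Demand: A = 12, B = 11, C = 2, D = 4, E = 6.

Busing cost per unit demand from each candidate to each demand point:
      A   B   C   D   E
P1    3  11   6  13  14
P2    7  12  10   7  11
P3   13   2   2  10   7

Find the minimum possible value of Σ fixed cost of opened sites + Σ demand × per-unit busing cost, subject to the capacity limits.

340

Open {P1, P3}; cheapest assignment that respects the capacities:
  P1 (cap 29, load 16): A, D — cost 12×3 + 4×13 = 88
  P3 (cap 19, load 19): B, C, E — cost 11×2 + 2×2 + 6×7 = 68
  Shipping 156, fixed 184 → total 340.
  Any other capacity-feasible assignment to {P1, P3} ships for at least 156.
Compare {P1, P2}: its best feasible assignment gives total 371.
Compare {P1, P2, P3}: its best feasible assignment gives total 392.
Every other set of open sites that can feasibly serve all demand totals ≥ 371 even under its best assignment. Minimum: 340.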